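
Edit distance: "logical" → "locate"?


Word 1: "logical" (length 7)
Word 2: "locate" (length 6)
One optimal edit sequence (insert/delete/substitute each cost 1):
  1. keep 'l'
  2. keep 'o'
  3. delete 'g'  (+1)
  4. delete 'i'  (+1)
  5. keep 'c'
  6. keep 'a'
  7. insert 't'  (+1)
  8. substitute 'l' -> 'e'  (+1)
Total edit operations: 4
Edit distance = 4


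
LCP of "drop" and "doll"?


Word 1: "drop"
Word 2: "doll"
Comparing from start:
  Pos 0: 'd' == 'd'
  Pos 1: 'r' != 'o' (stop)
LCP = "d" (length 1)


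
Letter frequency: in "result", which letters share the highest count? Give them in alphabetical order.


Word: "result"
Letter counts:
  'e': 1
  'l': 1
  'r': 1
  's': 1
  't': 1
  'u': 1
Maximum count = 1
Most frequent = 'e', 'l', 'r', 's', 't', 'u' (1 time each)


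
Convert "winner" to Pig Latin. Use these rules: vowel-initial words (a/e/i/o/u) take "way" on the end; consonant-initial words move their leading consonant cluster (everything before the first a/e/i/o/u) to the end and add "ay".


Word: "winner"
Starts with consonant(s) → move to end, add 'ay'
Consonant cluster: "w"
Pig Latin = "innerway"


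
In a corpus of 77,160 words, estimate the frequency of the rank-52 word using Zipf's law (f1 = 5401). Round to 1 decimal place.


Zipf's law: f(r) = f(1) / r
f(1) = 5401
f(52) = 5401 / 52
= 103.9 occurrences


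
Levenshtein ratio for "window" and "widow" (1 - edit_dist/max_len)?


Word 1: "window" (length 6)
Word 2: "widow" (length 5)
One optimal edit sequence:
  1. keep 'w'
  2. keep 'i'
  3. delete 'n'  (+1)
  4. keep 'd'
  5. keep 'o'
  6. keep 'w'
Edit distance = 1
Max length = max(6, 5) = 6
Similarity = 1 - 1/6
= 0.8333


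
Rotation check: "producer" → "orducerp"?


Word: "producer", Candidate: "orducerp"
Method: check if candidate is substring of word+word
"producerproducer" contains "orducerp"? No
Is rotation = No


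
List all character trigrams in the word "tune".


Word: "tune" (length 4)
Number of trigrams = 4 - 3 + 1 = 2
  Position 0: "tun"
  Position 1: "une"
Trigrams = "tun", "une"


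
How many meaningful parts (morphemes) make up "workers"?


Word: "workers"
Morphemes: work / -er / -s
Each morpheme carries meaning
= 3 morphemes


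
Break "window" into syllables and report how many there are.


Word: "window"
Syllable breakdown: win-dow
Counting: 2 parts
= 2 syllables


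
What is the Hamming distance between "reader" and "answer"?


Comparing character by character (same length = 6):
  Pos 0: 'r' vs 'a' !=
  Pos 1: 'e' vs 'n' !=
  Pos 2: 'a' vs 's' !=
  Pos 3: 'd' vs 'w' !=
  Pos 4: 'e' vs 'e' =
  Pos 5: 'r' vs 'r' =
Hamming distance = 4


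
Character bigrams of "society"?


Word: "society" (length 7)
Number of bigrams = 7 - 2 + 1 = 6
  Position 0: "so"
  Position 1: "oc"
  Position 2: "ci"
  Position 3: "ie"
  Position 4: "et"
  Position 5: "ty"
Bigrams = "so", "oc", "ci", "ie", "et", "ty"


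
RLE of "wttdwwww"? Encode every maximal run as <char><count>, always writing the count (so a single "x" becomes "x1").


String: "wttdwwww"
Scanning for consecutive runs:
  'w' x 1
  't' x 2
  'd' x 1
  'w' x 4
RLE = "w1t2d1w4"


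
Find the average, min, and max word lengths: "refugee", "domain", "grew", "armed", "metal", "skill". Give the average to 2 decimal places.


Lengths: "refugee"=7, "domain"=6, "grew"=4, "armed"=5, "metal"=5, "skill"=5
Sum = 32, Count = 6
Average = 32/6 = 5.33
= avg=5.33, min=4, max=7


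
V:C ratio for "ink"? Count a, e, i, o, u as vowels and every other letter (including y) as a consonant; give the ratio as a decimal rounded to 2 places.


Word: "ink"
Vowels (a,e,i,o,u): 1
Consonants: 2
Ratio = 1/2
= 0.50


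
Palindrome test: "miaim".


Word: "miaim"
Reversed: "miaim"
Forward == Backward? miaim == miaim
Palindrome = Yes


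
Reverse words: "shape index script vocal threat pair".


Original: "shape index script vocal threat pair"
Words (1..n): shape | index | script | vocal | threat | pair
Reversed (n..1): pair | threat | vocal | script | index | shape
Result = "pair threat vocal script index shape"


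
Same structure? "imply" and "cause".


Pattern of "imply": [0, 1, 2, 3, 4]
Pattern of "cause": [0, 1, 2, 3, 4]
Patterns match
Same pattern = Yes


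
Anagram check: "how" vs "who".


Word 1: "how" → sorted: how
Word 2: "who" → sorted: how
Same letters? how == how
Anagram = Yes


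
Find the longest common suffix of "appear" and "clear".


Word 1: "appear"
Word 2: "clear"
Comparing from end:
  Pos -1: 'r' == 'r'
  Pos -2: 'a' == 'a'
  Pos -3: 'e' == 'e'
  Pos -4: 'p' != 'l' (stop)
LCS = "ear" (length 3)


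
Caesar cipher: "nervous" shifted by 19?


Word: "nervous"
Shift: 19
Each letter → (letter + shift) mod 26:
  'n' (13) + 19 = 6 → 'g'
  'e' (4) + 19 = 23 → 'x'
  'r' (17) + 19 = 10 → 'k'
  'v' (21) + 19 = 14 → 'o'
  'o' (14) + 19 = 7 → 'h'
  'u' (20) + 19 = 13 → 'n'
  's' (18) + 19 = 11 → 'l'
Result = "gxkohnl"


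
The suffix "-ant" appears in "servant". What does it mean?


Suffix: -ant
As in: servant -> serve + -ant, with a spelling change
Meaning = one who / that which


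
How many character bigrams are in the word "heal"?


Word: "heal" (length 4)
Number of 2-grams = length - 2 + 1 = 4 - 2 + 1
= 3


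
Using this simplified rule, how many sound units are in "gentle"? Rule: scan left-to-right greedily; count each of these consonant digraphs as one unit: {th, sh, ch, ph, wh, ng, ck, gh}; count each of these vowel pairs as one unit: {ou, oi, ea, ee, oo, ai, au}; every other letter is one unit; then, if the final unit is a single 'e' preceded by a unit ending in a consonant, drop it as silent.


Word: "gentle" (6 letters)
Left-to-right scan:
  [1] 'g' (letter)
  [2] 'e' (letter)
  [3] 'n' (letter)
  [4] 't' (letter)
  [5] 'l' (letter)
  [6] 'e' (letter)
Units from scan: 6
Final unit is 'e' after a consonant -> drop as silent (-1)
Sound units = 5 units


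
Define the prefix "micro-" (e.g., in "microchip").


Prefix: micro-
Example: microchip = micro- + chip
Meaning = small


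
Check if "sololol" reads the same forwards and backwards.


Word: "sololol"
Reversed: "lololos"
Forward == Backward? sololol != lololos
Palindrome = No


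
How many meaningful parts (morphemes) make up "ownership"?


Word: "ownership"
Morphemes: own / -er / -ship
Each morpheme carries meaning
= 3 morphemes


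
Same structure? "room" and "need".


Pattern of "room": [0, 1, 1, 2]
Pattern of "need": [0, 1, 1, 2]
Patterns match
Same pattern = Yes


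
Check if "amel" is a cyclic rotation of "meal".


Word: "meal", Candidate: "amel"
Method: check if candidate is substring of word+word
"mealmeal" contains "amel"? No
Is rotation = No


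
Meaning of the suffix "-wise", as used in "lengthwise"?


Suffix: -wise
Example: lengthwise = length + -wise
Meaning = in the manner of


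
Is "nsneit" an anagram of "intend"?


Word 1: "intend" → sorted: deinnt
Word 2: "nsneit" → sorted: einnst
Same letters? deinnt != einnst
Anagram = No


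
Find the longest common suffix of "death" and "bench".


Word 1: "death"
Word 2: "bench"
Comparing from end:
  Pos -1: 'h' == 'h'
  Pos -2: 't' != 'c' (stop)
LCS = "h" (length 1)


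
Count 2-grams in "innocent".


Word: "innocent" (length 8)
Number of 2-grams = length - 2 + 1 = 8 - 2 + 1
= 7


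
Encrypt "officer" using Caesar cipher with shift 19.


Word: "officer"
Shift: 19
Each letter → (letter + shift) mod 26:
  'o' (14) + 19 = 7 → 'h'
  'f' (5) + 19 = 24 → 'y'
  'f' (5) + 19 = 24 → 'y'
  'i' (8) + 19 = 1 → 'b'
  'c' (2) + 19 = 21 → 'v'
  'e' (4) + 19 = 23 → 'x'
  'r' (17) + 19 = 10 → 'k'
Result = "hyybvxk"


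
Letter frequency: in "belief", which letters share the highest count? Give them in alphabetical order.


Word: "belief"
Letter counts:
  'b': 1
  'e': 2
  'f': 1
  'i': 1
  'l': 1
Maximum count = 2
Most frequent = 'e' (2 times each)


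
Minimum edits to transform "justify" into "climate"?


Word 1: "justify" (length 7)
Word 2: "climate" (length 7)
One optimal edit sequence (insert/delete/substitute each cost 1):
  1. substitute 'j' -> 'c'  (+1)
  2. substitute 'u' -> 'l'  (+1)
  3. substitute 's' -> 'i'  (+1)
  4. substitute 't' -> 'm'  (+1)
  5. substitute 'i' -> 'a'  (+1)
  6. substitute 'f' -> 't'  (+1)
  7. substitute 'y' -> 'e'  (+1)
Total edit operations: 7
Edit distance = 7


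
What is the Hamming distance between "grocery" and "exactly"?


Comparing character by character (same length = 7):
  Pos 0: 'g' vs 'e' !=
  Pos 1: 'r' vs 'x' !=
  Pos 2: 'o' vs 'a' !=
  Pos 3: 'c' vs 'c' =
  Pos 4: 'e' vs 't' !=
  Pos 5: 'r' vs 'l' !=
  Pos 6: 'y' vs 'y' =
Hamming distance = 5


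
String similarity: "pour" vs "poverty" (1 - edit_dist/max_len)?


Word 1: "pour" (length 4)
Word 2: "poverty" (length 7)
One optimal edit sequence:
  1. keep 'p'
  2. keep 'o'
  3. insert 'v'  (+1)
  4. substitute 'u' -> 'e'  (+1)
  5. keep 'r'
  6. insert 't'  (+1)
  7. insert 'y'  (+1)
Edit distance = 4
Max length = max(4, 7) = 7
Similarity = 1 - 4/7
= 0.4286


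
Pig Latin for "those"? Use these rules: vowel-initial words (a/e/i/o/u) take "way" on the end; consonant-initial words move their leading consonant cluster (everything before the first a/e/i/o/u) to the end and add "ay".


Word: "those"
Starts with consonant(s) → move to end, add 'ay'
Consonant cluster: "th"
Pig Latin = "osethay"


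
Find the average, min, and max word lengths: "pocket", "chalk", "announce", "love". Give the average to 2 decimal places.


Lengths: "pocket"=6, "chalk"=5, "announce"=8, "love"=4
Sum = 23, Count = 4
Average = 23/4 = 5.75
= avg=5.75, min=4, max=8


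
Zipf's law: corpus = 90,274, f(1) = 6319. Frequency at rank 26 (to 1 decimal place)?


Zipf's law: f(r) = f(1) / r
f(1) = 6319
f(26) = 6319 / 26
= 243.0 occurrences


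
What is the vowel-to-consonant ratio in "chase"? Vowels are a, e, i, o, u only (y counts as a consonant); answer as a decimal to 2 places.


Word: "chase"
Vowels (a,e,i,o,u): 2
Consonants: 3
Ratio = 2/3
= 0.67


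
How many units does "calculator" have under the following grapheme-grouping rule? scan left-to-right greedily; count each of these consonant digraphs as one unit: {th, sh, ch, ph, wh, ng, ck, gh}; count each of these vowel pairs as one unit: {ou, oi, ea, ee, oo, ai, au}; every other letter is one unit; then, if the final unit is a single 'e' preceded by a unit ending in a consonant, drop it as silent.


Word: "calculator" (10 letters)
Left-to-right scan:
  1. 'c' (letter)
  2. 'a' (letter)
  3. 'l' (letter)
  4. 'c' (letter)
  5. 'u' (letter)
  6. 'l' (letter)
  7. 'a' (letter)
  8. 't' (letter)
  9. 'o' (letter)
  10. 'r' (letter)
Units from scan: 10
Sound units = 10 units


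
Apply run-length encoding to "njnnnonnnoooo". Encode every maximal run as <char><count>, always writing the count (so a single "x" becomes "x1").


String: "njnnnonnnoooo"
Scanning for consecutive runs:
  'n' x 1
  'j' x 1
  'n' x 3
  'o' x 1
  'n' x 3
  'o' x 4
RLE = "n1j1n3o1n3o4"


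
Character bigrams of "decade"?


Word: "decade" (length 6)
Number of bigrams = 6 - 2 + 1 = 5
  Position 0: "de"
  Position 1: "ec"
  Position 2: "ca"
  Position 3: "ad"
  Position 4: "de"
Bigrams = "de", "ec", "ca", "ad", "de"


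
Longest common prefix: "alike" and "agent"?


Word 1: "alike"
Word 2: "agent"
Comparing from start:
  Pos 0: 'a' == 'a'
  Pos 1: 'l' != 'g' (stop)
LCP = "a" (length 1)


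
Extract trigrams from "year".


Word: "year" (length 4)
Number of trigrams = 4 - 3 + 1 = 2
  Position 0: "yea"
  Position 1: "ear"
Trigrams = "yea", "ear"


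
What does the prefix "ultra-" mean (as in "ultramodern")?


Prefix: ultra-
Example: ultramodern = ultra- + modern
Meaning = beyond


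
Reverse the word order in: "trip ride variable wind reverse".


Original: "trip ride variable wind reverse"
Words (1..n): trip | ride | variable | wind | reverse
Reversed (n..1): reverse | wind | variable | ride | trip
Result = "reverse wind variable ride trip"


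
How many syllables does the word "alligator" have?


Word: "alligator"
Syllable breakdown: al · li · ga · tor
Counting: 4 parts
= 4 syllables


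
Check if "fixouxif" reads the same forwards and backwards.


Word: "fixouxif"
Reversed: "fixuoxif"
Forward == Backward? fixouxif != fixuoxif
Palindrome = No


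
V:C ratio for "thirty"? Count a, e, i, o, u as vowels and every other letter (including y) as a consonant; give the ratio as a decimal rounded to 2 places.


Word: "thirty"
Vowels (a,e,i,o,u): 1
Consonants: 5
Ratio = 1/5
= 0.20


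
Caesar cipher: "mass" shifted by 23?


Word: "mass"
Shift: 23
Each letter → (letter + shift) mod 26:
  'm' (12) + 23 = 9 → 'j'
  'a' (0) + 23 = 23 → 'x'
  's' (18) + 23 = 15 → 'p'
  's' (18) + 23 = 15 → 'p'
Result = "jxpp"


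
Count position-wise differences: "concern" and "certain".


Comparing character by character (same length = 7):
  Pos 0: 'c' vs 'c' =
  Pos 1: 'o' vs 'e' !=
  Pos 2: 'n' vs 'r' !=
  Pos 3: 'c' vs 't' !=
  Pos 4: 'e' vs 'a' !=
  Pos 5: 'r' vs 'i' !=
  Pos 6: 'n' vs 'n' =
Hamming distance = 5


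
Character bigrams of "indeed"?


Word: "indeed" (length 6)
Number of bigrams = 6 - 2 + 1 = 5
  Position 0: "in"
  Position 1: "nd"
  Position 2: "de"
  Position 3: "ee"
  Position 4: "ed"
Bigrams = "in", "nd", "de", "ee", "ed"


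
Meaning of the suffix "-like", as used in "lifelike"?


Suffix: -like
As in: lifelike -> life + -like
Meaning = resembling


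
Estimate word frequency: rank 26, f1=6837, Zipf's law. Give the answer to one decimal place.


Zipf's law: f(r) = f(1) / r
f(1) = 6837
f(26) = 6837 / 26
= 263.0 occurrences


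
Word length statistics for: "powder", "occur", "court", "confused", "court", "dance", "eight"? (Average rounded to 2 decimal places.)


Lengths: "powder"=6, "occur"=5, "court"=5, "confused"=8, "court"=5, "dance"=5, "eight"=5
Sum = 39, Count = 7
Average = 39/7 = 5.57
= avg=5.57, min=5, max=8


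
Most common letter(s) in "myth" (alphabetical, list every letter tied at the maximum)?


Word: "myth"
Letter counts:
  'h': 1
  'm': 1
  't': 1
  'y': 1
Maximum count = 1
Most frequent = 'h', 'm', 't', 'y' (1 time each)


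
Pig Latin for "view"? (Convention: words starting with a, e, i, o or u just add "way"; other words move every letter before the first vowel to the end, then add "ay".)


Word: "view"
Starts with consonant(s) → move to end, add 'ay'
Consonant cluster: "v"
Pig Latin = "iewvay"


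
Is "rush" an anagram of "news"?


Word 1: "news" → sorted: ensw
Word 2: "rush" → sorted: hrsu
Same letters? ensw != hrsu
Anagram = No


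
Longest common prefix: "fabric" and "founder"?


Word 1: "fabric"
Word 2: "founder"
Comparing from start:
  Pos 0: 'f' == 'f'
  Pos 1: 'a' != 'o' (stop)
LCP = "f" (length 1)


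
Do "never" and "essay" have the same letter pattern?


Pattern of "never": [0, 1, 2, 1, 3]
Pattern of "essay": [0, 1, 1, 2, 3]
Patterns do not match
Same pattern = No


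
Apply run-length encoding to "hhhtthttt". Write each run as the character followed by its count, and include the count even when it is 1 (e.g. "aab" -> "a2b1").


String: "hhhtthttt"
Scanning for consecutive runs:
  'h' x 3
  't' x 2
  'h' x 1
  't' x 3
RLE = "h3t2h1t3"


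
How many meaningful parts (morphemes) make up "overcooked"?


Word: "overcooked"
Morphemes: over- / cook / -ed
Each morpheme carries meaning
= 3 morphemes


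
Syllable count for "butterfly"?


Word: "butterfly"
Syllable breakdown: but / ter / fly
Counting: 3 parts
= 3 syllables


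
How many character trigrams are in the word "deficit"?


Word: "deficit" (length 7)
Number of 3-grams = length - 3 + 1 = 7 - 3 + 1
= 5


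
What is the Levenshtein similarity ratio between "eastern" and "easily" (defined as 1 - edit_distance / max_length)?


Word 1: "eastern" (length 7)
Word 2: "easily" (length 6)
One optimal edit sequence:
  1. keep 'e'
  2. keep 'a'
  3. keep 's'
  4. delete 't'  (+1)
  5. substitute 'e' -> 'i'  (+1)
  6. substitute 'r' -> 'l'  (+1)
  7. substitute 'n' -> 'y'  (+1)
Edit distance = 4
Max length = max(7, 6) = 7
Similarity = 1 - 4/7
= 0.4286


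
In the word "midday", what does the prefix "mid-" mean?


Prefix: mid-
Example: midday = mid- + day
Meaning = middle


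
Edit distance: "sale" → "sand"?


Word 1: "sale" (length 4)
Word 2: "sand" (length 4)
One optimal edit sequence (insert/delete/substitute each cost 1):
  1. keep 's'
  2. keep 'a'
  3. substitute 'l' -> 'n'  (+1)
  4. substitute 'e' -> 'd'  (+1)
Total edit operations: 2
Edit distance = 2


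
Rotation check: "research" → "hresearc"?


Word: "research", Candidate: "hresearc"
Method: check if candidate is substring of word+word
"researchresearch" contains "hresearc"? Yes
Is rotation = Yes


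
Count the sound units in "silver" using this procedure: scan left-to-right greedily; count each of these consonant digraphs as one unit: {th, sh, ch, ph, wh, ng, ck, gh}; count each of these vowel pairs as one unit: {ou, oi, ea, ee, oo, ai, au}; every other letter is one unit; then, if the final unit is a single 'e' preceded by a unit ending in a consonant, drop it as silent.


Word: "silver" (6 letters)
Left-to-right scan:
  (1) 's' (letter)
  (2) 'i' (letter)
  (3) 'l' (letter)
  (4) 'v' (letter)
  (5) 'e' (letter)
  (6) 'r' (letter)
Units from scan: 6
Sound units = 6 units


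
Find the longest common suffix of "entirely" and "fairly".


Word 1: "entirely"
Word 2: "fairly"
Comparing from end:
  Pos -1: 'y' == 'y'
  Pos -2: 'l' == 'l'
  Pos -3: 'e' != 'r' (stop)
LCS = "ly" (length 2)


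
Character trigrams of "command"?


Word: "command" (length 7)
Number of trigrams = 7 - 3 + 1 = 5
  Position 0: "com"
  Position 1: "omm"
  Position 2: "mma"
  Position 3: "man"
  Position 4: "and"
Trigrams = "com", "omm", "mma", "man", "and"


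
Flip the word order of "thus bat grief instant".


Original: "thus bat grief instant"
Words (1..n): thus | bat | grief | instant
Reversed (n..1): instant | grief | bat | thus
Result = "instant grief bat thus"


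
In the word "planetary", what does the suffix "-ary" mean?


Suffix: -ary
Example: planetary = planet + -ary
Meaning = relating to


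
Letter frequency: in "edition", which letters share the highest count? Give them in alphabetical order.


Word: "edition"
Letter counts:
  'd': 1
  'e': 1
  'i': 2
  'n': 1
  'o': 1
  't': 1
Maximum count = 2
Most frequent = 'i' (2 times each)


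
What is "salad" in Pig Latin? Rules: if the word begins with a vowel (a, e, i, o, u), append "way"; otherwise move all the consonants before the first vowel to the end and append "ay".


Word: "salad"
Starts with consonant(s) → move to end, add 'ay'
Consonant cluster: "s"
Pig Latin = "aladsay"


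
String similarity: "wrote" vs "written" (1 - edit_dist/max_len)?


Word 1: "wrote" (length 5)
Word 2: "written" (length 7)
One optimal edit sequence:
  1. keep 'w'
  2. keep 'r'
  3. insert 'i'  (+1)
  4. substitute 'o' -> 't'  (+1)
  5. keep 't'
  6. keep 'e'
  7. insert 'n'  (+1)
Edit distance = 3
Max length = max(5, 7) = 7
Similarity = 1 - 3/7
= 0.5714


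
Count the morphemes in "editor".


Word: "editor"
Morphemes: edit | -or
Each morpheme carries meaning
= 2 morphemes


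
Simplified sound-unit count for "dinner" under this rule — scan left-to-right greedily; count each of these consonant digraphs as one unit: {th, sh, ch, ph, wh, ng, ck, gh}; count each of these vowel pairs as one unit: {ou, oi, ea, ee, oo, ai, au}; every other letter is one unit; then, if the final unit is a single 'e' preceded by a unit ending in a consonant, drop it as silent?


Word: "dinner" (6 letters)
Left-to-right scan:
  [1] 'd' (letter)
  [2] 'i' (letter)
  [3] 'n' (letter)
  [4] 'n' (letter)
  [5] 'e' (letter)
  [6] 'r' (letter)
Units from scan: 6
Sound units = 6 units


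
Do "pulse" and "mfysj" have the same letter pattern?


Pattern of "pulse": [0, 1, 2, 3, 4]
Pattern of "mfysj": [0, 1, 2, 3, 4]
Patterns match
Same pattern = Yes


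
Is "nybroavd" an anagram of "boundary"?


Word 1: "boundary" → sorted: abdnoruy
Word 2: "nybroavd" → sorted: abdnorvy
Same letters? abdnoruy != abdnorvy
Anagram = No


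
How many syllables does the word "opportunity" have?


Word: "opportunity"
Syllable breakdown: op · por · tu · ni · ty
Counting: 5 parts
= 5 syllables


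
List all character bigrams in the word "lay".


Word: "lay" (length 3)
Number of bigrams = 3 - 2 + 1 = 2
  Position 0: "la"
  Position 1: "ay"
Bigrams = "la", "ay"


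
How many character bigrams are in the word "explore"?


Word: "explore" (length 7)
Number of 2-grams = length - 2 + 1 = 7 - 2 + 1
= 6


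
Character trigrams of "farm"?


Word: "farm" (length 4)
Number of trigrams = 4 - 3 + 1 = 2
  Position 0: "far"
  Position 1: "arm"
Trigrams = "far", "arm"


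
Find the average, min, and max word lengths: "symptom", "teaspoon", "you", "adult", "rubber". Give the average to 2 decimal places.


Lengths: "symptom"=7, "teaspoon"=8, "you"=3, "adult"=5, "rubber"=6
Sum = 29, Count = 5
Average = 29/5 = 5.80
= avg=5.80, min=3, max=8


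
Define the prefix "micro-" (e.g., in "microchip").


Prefix: micro-
As in: microchip -> micro- + chip
Meaning = small


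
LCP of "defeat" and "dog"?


Word 1: "defeat"
Word 2: "dog"
Comparing from start:
  Pos 0: 'd' == 'd'
  Pos 1: 'e' != 'o' (stop)
LCP = "d" (length 1)


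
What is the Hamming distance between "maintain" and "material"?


Comparing character by character (same length = 8):
  Pos 0: 'm' vs 'm' =
  Pos 1: 'a' vs 'a' =
  Pos 2: 'i' vs 't' !=
  Pos 3: 'n' vs 'e' !=
  Pos 4: 't' vs 'r' !=
  Pos 5: 'a' vs 'i' !=
  Pos 6: 'i' vs 'a' !=
  Pos 7: 'n' vs 'l' !=
Hamming distance = 6


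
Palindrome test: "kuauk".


Word: "kuauk"
Reversed: "kuauk"
Forward == Backward? kuauk == kuauk
Palindrome = Yes


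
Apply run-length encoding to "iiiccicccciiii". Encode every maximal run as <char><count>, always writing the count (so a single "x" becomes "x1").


String: "iiiccicccciiii"
Scanning for consecutive runs:
  'i' x 3
  'c' x 2
  'i' x 1
  'c' x 4
  'i' x 4
RLE = "i3c2i1c4i4"


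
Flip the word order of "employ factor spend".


Original: "employ factor spend"
Words (1..n): employ | factor | spend
Reversed (n..1): spend | factor | employ
Result = "spend factor employ"


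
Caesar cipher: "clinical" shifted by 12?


Word: "clinical"
Shift: 12
Each letter → (letter + shift) mod 26:
  'c' (2) + 12 = 14 → 'o'
  'l' (11) + 12 = 23 → 'x'
  'i' (8) + 12 = 20 → 'u'
  'n' (13) + 12 = 25 → 'z'
  'i' (8) + 12 = 20 → 'u'
  'c' (2) + 12 = 14 → 'o'
  'a' (0) + 12 = 12 → 'm'
  'l' (11) + 12 = 23 → 'x'
Result = "oxuzuomx"


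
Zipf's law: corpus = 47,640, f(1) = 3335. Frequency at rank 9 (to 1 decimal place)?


Zipf's law: f(r) = f(1) / r
f(1) = 3335
f(9) = 3335 / 9
= 370.6 occurrences


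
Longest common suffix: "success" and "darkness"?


Word 1: "success"
Word 2: "darkness"
Comparing from end:
  Pos -1: 's' == 's'
  Pos -2: 's' == 's'
  Pos -3: 'e' == 'e'
  Pos -4: 'c' != 'n' (stop)
LCS = "ess" (length 3)


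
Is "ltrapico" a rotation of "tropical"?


Word: "tropical", Candidate: "ltrapico"
Method: check if candidate is substring of word+word
"tropicaltropical" contains "ltrapico"? No
Is rotation = No


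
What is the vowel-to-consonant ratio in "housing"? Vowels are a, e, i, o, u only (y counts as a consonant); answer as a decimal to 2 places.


Word: "housing"
Vowels (a,e,i,o,u): 3
Consonants: 4
Ratio = 3/4
= 0.75


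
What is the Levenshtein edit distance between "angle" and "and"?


Word 1: "angle" (length 5)
Word 2: "and" (length 3)
One optimal edit sequence (insert/delete/substitute each cost 1):
  1. keep 'a'
  2. keep 'n'
  3. delete 'g'  (+1)
  4. delete 'l'  (+1)
  5. substitute 'e' -> 'd'  (+1)
Total edit operations: 3
Edit distance = 3


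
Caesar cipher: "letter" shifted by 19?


Word: "letter"
Shift: 19
Each letter → (letter + shift) mod 26:
  'l' (11) + 19 = 4 → 'e'
  'e' (4) + 19 = 23 → 'x'
  't' (19) + 19 = 12 → 'm'
  't' (19) + 19 = 12 → 'm'
  'e' (4) + 19 = 23 → 'x'
  'r' (17) + 19 = 10 → 'k'
Result = "exmmxk"


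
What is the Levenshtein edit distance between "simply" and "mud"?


Word 1: "simply" (length 6)
Word 2: "mud" (length 3)
One optimal edit sequence (insert/delete/substitute each cost 1):
  1. delete 's'  (+1)
  2. delete 'i'  (+1)
  3. keep 'm'
  4. delete 'p'  (+1)
  5. substitute 'l' -> 'u'  (+1)
  6. substitute 'y' -> 'd'  (+1)
Total edit operations: 5
Edit distance = 5


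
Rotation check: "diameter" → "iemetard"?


Word: "diameter", Candidate: "iemetard"
Method: check if candidate is substring of word+word
"diameterdiameter" contains "iemetard"? No
Is rotation = No


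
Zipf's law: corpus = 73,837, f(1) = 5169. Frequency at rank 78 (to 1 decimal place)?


Zipf's law: f(r) = f(1) / r
f(1) = 5169
f(78) = 5169 / 78
= 66.3 occurrences


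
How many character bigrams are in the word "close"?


Word: "close" (length 5)
Number of 2-grams = length - 2 + 1 = 5 - 2 + 1
= 4


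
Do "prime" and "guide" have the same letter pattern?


Pattern of "prime": [0, 1, 2, 3, 4]
Pattern of "guide": [0, 1, 2, 3, 4]
Patterns match
Same pattern = Yes


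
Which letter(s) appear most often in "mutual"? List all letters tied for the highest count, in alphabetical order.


Word: "mutual"
Letter counts:
  'a': 1
  'l': 1
  'm': 1
  't': 1
  'u': 2
Maximum count = 2
Most frequent = 'u' (2 times each)


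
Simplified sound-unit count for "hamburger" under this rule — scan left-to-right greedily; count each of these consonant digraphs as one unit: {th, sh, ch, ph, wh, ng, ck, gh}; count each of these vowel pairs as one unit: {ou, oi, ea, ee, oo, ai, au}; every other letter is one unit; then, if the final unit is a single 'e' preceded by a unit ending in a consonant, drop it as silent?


Word: "hamburger" (9 letters)
Left-to-right scan:
  (1) 'h' (letter)
  (2) 'a' (letter)
  (3) 'm' (letter)
  (4) 'b' (letter)
  (5) 'u' (letter)
  (6) 'r' (letter)
  (7) 'g' (letter)
  (8) 'e' (letter)
  (9) 'r' (letter)
Units from scan: 9
Sound units = 9 units


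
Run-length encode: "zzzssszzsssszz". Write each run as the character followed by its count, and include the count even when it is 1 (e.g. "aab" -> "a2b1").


String: "zzzssszzsssszz"
Scanning for consecutive runs:
  'z' x 3
  's' x 3
  'z' x 2
  's' x 4
  'z' x 2
RLE = "z3s3z2s4z2"


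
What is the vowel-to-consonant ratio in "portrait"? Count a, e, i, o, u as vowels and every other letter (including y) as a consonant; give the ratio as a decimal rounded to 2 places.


Word: "portrait"
Vowels (a,e,i,o,u): 3
Consonants: 5
Ratio = 3/5
= 0.60


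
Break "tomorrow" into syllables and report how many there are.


Word: "tomorrow"
Syllable breakdown: to-mor-row
Counting: 3 parts
= 3 syllables


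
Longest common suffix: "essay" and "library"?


Word 1: "essay"
Word 2: "library"
Comparing from end:
  Pos -1: 'y' == 'y'
  Pos -2: 'a' != 'r' (stop)
LCS = "y" (length 1)


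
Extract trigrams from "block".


Word: "block" (length 5)
Number of trigrams = 5 - 3 + 1 = 3
  Position 0: "blo"
  Position 1: "loc"
  Position 2: "ock"
Trigrams = "blo", "loc", "ock"


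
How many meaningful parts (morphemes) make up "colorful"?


Word: "colorful"
Morphemes: color / -ful
Each morpheme carries meaning
= 2 morphemes


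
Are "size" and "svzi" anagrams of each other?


Word 1: "size" → sorted: eisz
Word 2: "svzi" → sorted: isvz
Same letters? eisz != isvz
Anagram = No


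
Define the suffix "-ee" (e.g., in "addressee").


Suffix: -ee
Example: addressee (address + -ee)
Meaning = one who receives


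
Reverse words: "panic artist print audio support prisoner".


Original: "panic artist print audio support prisoner"
Words (1..n): panic | artist | print | audio | support | prisoner
Reversed (n..1): prisoner | support | audio | print | artist | panic
Result = "prisoner support audio print artist panic"


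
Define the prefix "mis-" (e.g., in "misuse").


Prefix: mis-
Example: misuse (mis- + use)
Meaning = wrongly


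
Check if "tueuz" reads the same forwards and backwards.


Word: "tueuz"
Reversed: "zueut"
Forward == Backward? tueuz != zueut
Palindrome = No


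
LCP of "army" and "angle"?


Word 1: "army"
Word 2: "angle"
Comparing from start:
  Pos 0: 'a' == 'a'
  Pos 1: 'r' != 'n' (stop)
LCP = "a" (length 1)


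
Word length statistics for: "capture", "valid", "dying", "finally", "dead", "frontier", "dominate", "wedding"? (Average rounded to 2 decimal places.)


Lengths: "capture"=7, "valid"=5, "dying"=5, "finally"=7, "dead"=4, "frontier"=8, "dominate"=8, "wedding"=7
Sum = 51, Count = 8
Average = 51/8 = 6.38
= avg=6.38, min=4, max=8


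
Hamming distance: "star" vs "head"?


Comparing character by character (same length = 4):
  Pos 0: 's' vs 'h' !=
  Pos 1: 't' vs 'e' !=
  Pos 2: 'a' vs 'a' =
  Pos 3: 'r' vs 'd' !=
Hamming distance = 3


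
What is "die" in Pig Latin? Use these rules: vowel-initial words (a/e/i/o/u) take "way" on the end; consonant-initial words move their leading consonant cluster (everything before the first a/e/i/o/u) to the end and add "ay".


Word: "die"
Starts with consonant(s) → move to end, add 'ay'
Consonant cluster: "d"
Pig Latin = "ieday"


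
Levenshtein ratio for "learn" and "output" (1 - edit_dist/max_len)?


Word 1: "learn" (length 5)
Word 2: "output" (length 6)
One optimal edit sequence:
  1. insert 'o'  (+1)
  2. substitute 'l' -> 'u'  (+1)
  3. substitute 'e' -> 't'  (+1)
  4. substitute 'a' -> 'p'  (+1)
  5. substitute 'r' -> 'u'  (+1)
  6. substitute 'n' -> 't'  (+1)
Edit distance = 6
Max length = max(5, 6) = 6
Similarity = 1 - 6/6
= 0.0000


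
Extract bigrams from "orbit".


Word: "orbit" (length 5)
Number of bigrams = 5 - 2 + 1 = 4
  Position 0: "or"
  Position 1: "rb"
  Position 2: "bi"
  Position 3: "it"
Bigrams = "or", "rb", "bi", "it"


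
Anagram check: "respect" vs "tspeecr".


Word 1: "respect" → sorted: ceeprst
Word 2: "tspeecr" → sorted: ceeprst
Same letters? ceeprst == ceeprst
Anagram = Yes


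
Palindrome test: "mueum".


Word: "mueum"
Reversed: "mueum"
Forward == Backward? mueum == mueum
Palindrome = Yes


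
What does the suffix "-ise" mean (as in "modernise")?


Suffix: -ise
As in: modernise -> modern + -ise
Meaning = to make


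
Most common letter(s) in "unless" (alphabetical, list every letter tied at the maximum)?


Word: "unless"
Letter counts:
  'e': 1
  'l': 1
  'n': 1
  's': 2
  'u': 1
Maximum count = 2
Most frequent = 's' (2 times each)


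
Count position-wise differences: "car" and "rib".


Comparing character by character (same length = 3):
  Pos 0: 'c' vs 'r' !=
  Pos 1: 'a' vs 'i' !=
  Pos 2: 'r' vs 'b' !=
Hamming distance = 3


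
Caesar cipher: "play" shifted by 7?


Word: "play"
Shift: 7
Each letter → (letter + shift) mod 26:
  'p' (15) + 7 = 22 → 'w'
  'l' (11) + 7 = 18 → 's'
  'a' (0) + 7 = 7 → 'h'
  'y' (24) + 7 = 5 → 'f'
Result = "wshf"


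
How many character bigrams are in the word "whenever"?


Word: "whenever" (length 8)
Number of 2-grams = length - 2 + 1 = 8 - 2 + 1
= 7


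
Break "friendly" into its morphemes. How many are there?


Word: "friendly"
Morphemes: friend / -ly
Each morpheme carries meaning
= 2 morphemes


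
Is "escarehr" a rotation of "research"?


Word: "research", Candidate: "escarehr"
Method: check if candidate is substring of word+word
"researchresearch" contains "escarehr"? No
Is rotation = No


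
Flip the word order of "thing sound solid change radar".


Original: "thing sound solid change radar"
Words (1..n): thing | sound | solid | change | radar
Reversed (n..1): radar | change | solid | sound | thing
Result = "radar change solid sound thing"


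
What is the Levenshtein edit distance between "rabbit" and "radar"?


Word 1: "rabbit" (length 6)
Word 2: "radar" (length 5)
One optimal edit sequence (insert/delete/substitute each cost 1):
  1. keep 'r'
  2. keep 'a'
  3. delete 'b'  (+1)
  4. substitute 'b' -> 'd'  (+1)
  5. substitute 'i' -> 'a'  (+1)
  6. substitute 't' -> 'r'  (+1)
Total edit operations: 4
Edit distance = 4


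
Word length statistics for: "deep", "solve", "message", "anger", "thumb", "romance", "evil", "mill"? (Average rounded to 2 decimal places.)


Lengths: "deep"=4, "solve"=5, "message"=7, "anger"=5, "thumb"=5, "romance"=7, "evil"=4, "mill"=4
Sum = 41, Count = 8
Average = 41/8 = 5.13
= avg=5.13, min=4, max=7


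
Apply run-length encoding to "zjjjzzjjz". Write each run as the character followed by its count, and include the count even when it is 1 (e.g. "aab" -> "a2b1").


String: "zjjjzzjjz"
Scanning for consecutive runs:
  'z' x 1
  'j' x 3
  'z' x 2
  'j' x 2
  'z' x 1
RLE = "z1j3z2j2z1"


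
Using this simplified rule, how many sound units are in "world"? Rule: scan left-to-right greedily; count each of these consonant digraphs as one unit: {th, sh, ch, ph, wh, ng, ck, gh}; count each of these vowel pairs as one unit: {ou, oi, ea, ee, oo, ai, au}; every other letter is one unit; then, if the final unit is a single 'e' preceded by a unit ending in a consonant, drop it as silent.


Word: "world" (5 letters)
Left-to-right scan:
  1. 'w' (letter)
  2. 'o' (letter)
  3. 'r' (letter)
  4. 'l' (letter)
  5. 'd' (letter)
Units from scan: 5
Sound units = 5 units


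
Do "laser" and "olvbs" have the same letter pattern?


Pattern of "laser": [0, 1, 2, 3, 4]
Pattern of "olvbs": [0, 1, 2, 3, 4]
Patterns match
Same pattern = Yes


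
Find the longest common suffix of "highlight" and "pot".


Word 1: "highlight"
Word 2: "pot"
Comparing from end:
  Pos -1: 't' == 't'
  Pos -2: 'h' != 'o' (stop)
LCS = "t" (length 1)


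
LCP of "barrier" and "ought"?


Word 1: "barrier"
Word 2: "ought"
Comparing from start:
  Pos 0: 'b' != 'o' (stop)
LCP = "" (length 0)


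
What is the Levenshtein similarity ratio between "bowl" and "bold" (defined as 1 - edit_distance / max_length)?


Word 1: "bowl" (length 4)
Word 2: "bold" (length 4)
One optimal edit sequence:
  1. keep 'b'
  2. keep 'o'
  3. substitute 'w' -> 'l'  (+1)
  4. substitute 'l' -> 'd'  (+1)
Edit distance = 2
Max length = max(4, 4) = 4
Similarity = 1 - 2/4
= 0.5000


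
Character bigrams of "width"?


Word: "width" (length 5)
Number of bigrams = 5 - 2 + 1 = 4
  Position 0: "wi"
  Position 1: "id"
  Position 2: "dt"
  Position 3: "th"
Bigrams = "wi", "id", "dt", "th"


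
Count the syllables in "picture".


Word: "picture"
Syllable breakdown: pic | ture
Counting: 2 parts
= 2 syllables


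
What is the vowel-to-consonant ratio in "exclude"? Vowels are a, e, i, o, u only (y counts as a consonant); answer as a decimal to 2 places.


Word: "exclude"
Vowels (a,e,i,o,u): 3
Consonants: 4
Ratio = 3/4
= 0.75


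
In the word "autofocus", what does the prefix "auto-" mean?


Prefix: auto-
Example: autofocus (auto- + focus)
Meaning = self


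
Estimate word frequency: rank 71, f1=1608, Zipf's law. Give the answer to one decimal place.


Zipf's law: f(r) = f(1) / r
f(1) = 1608
f(71) = 1608 / 71
= 22.6 occurrences


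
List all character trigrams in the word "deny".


Word: "deny" (length 4)
Number of trigrams = 4 - 3 + 1 = 2
  Position 0: "den"
  Position 1: "eny"
Trigrams = "den", "eny"


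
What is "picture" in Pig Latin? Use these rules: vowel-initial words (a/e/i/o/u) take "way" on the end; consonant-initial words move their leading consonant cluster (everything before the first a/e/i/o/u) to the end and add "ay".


Word: "picture"
Starts with consonant(s) → move to end, add 'ay'
Consonant cluster: "p"
Pig Latin = "icturepay"


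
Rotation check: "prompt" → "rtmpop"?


Word: "prompt", Candidate: "rtmpop"
Method: check if candidate is substring of word+word
"promptprompt" contains "rtmpop"? No
Is rotation = No


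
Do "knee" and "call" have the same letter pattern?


Pattern of "knee": [0, 1, 2, 2]
Pattern of "call": [0, 1, 2, 2]
Patterns match
Same pattern = Yes


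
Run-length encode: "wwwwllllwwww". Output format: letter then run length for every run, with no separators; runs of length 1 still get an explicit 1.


String: "wwwwllllwwww"
Scanning for consecutive runs:
  'w' x 4
  'l' x 4
  'w' x 4
RLE = "w4l4w4"


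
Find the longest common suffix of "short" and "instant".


Word 1: "short"
Word 2: "instant"
Comparing from end:
  Pos -1: 't' == 't'
  Pos -2: 'r' != 'n' (stop)
LCS = "t" (length 1)


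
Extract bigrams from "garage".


Word: "garage" (length 6)
Number of bigrams = 6 - 2 + 1 = 5
  Position 0: "ga"
  Position 1: "ar"
  Position 2: "ra"
  Position 3: "ag"
  Position 4: "ge"
Bigrams = "ga", "ar", "ra", "ag", "ge"


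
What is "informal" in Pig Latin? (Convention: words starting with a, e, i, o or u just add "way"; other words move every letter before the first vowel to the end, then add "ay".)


Word: "informal"
Starts with vowel → add 'way'
Pig Latin = "informalway"


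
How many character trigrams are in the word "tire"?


Word: "tire" (length 4)
Number of 3-grams = length - 3 + 1 = 4 - 3 + 1
= 2


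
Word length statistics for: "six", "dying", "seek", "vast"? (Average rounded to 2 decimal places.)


Lengths: "six"=3, "dying"=5, "seek"=4, "vast"=4
Sum = 16, Count = 4
Average = 16/4 = 4.00
= avg=4.00, min=3, max=5


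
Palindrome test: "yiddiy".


Word: "yiddiy"
Reversed: "yiddiy"
Forward == Backward? yiddiy == yiddiy
Palindrome = Yes


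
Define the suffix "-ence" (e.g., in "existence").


Suffix: -ence
Example: existence (exist + -ence)
Meaning = state of


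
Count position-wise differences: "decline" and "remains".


Comparing character by character (same length = 7):
  Pos 0: 'd' vs 'r' !=
  Pos 1: 'e' vs 'e' =
  Pos 2: 'c' vs 'm' !=
  Pos 3: 'l' vs 'a' !=
  Pos 4: 'i' vs 'i' =
  Pos 5: 'n' vs 'n' =
  Pos 6: 'e' vs 's' !=
Hamming distance = 4


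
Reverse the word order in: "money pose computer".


Original: "money pose computer"
Words (1..n): money | pose | computer
Reversed (n..1): computer | pose | money
Result = "computer pose money"


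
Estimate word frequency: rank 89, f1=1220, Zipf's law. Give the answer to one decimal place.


Zipf's law: f(r) = f(1) / r
f(1) = 1220
f(89) = 1220 / 89
= 13.7 occurrences


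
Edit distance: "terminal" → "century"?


Word 1: "terminal" (length 8)
Word 2: "century" (length 7)
One optimal edit sequence (insert/delete/substitute each cost 1):
  1. substitute 't' -> 'c'  (+1)
  2. keep 'e'
  3. delete 'r'  (+1)
  4. substitute 'm' -> 'n'  (+1)
  5. substitute 'i' -> 't'  (+1)
  6. substitute 'n' -> 'u'  (+1)
  7. substitute 'a' -> 'r'  (+1)
  8. substitute 'l' -> 'y'  (+1)
Total edit operations: 7
Edit distance = 7


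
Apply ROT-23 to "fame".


Word: "fame"
Shift: 23
Each letter → (letter + shift) mod 26:
  'f' (5) + 23 = 2 → 'c'
  'a' (0) + 23 = 23 → 'x'
  'm' (12) + 23 = 9 → 'j'
  'e' (4) + 23 = 1 → 'b'
Result = "cxjb"


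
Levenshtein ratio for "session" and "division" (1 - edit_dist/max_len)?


Word 1: "session" (length 7)
Word 2: "division" (length 8)
One optimal edit sequence:
  1. insert 'd'  (+1)
  2. substitute 's' -> 'i'  (+1)
  3. substitute 'e' -> 'v'  (+1)
  4. substitute 's' -> 'i'  (+1)
  5. keep 's'
  6. keep 'i'
  7. keep 'o'
  8. keep 'n'
Edit distance = 4
Max length = max(7, 8) = 8
Similarity = 1 - 4/8
= 0.5000


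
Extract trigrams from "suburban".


Word: "suburban" (length 8)
Number of trigrams = 8 - 3 + 1 = 6
  Position 0: "sub"
  Position 1: "ubu"
  Position 2: "bur"
  Position 3: "urb"
  Position 4: "rba"
  Position 5: "ban"
Trigrams = "sub", "ubu", "bur", "urb", "rba", "ban"
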